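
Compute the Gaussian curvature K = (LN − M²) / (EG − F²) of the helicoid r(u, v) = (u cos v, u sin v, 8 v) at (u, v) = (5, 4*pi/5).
K = -64/7921

Coefficients of the first fundamental form: E = 1, F = 0, G = u^2 + 64.
Coefficients of the second fundamental form: L = 0, M = -8/sqrt(u^2 + 64), N = 0.
Assemble K = (LN − M²)/(EG − F²) = -64/(u^2 + 64)^2. At (u, v) = (5, 4*pi/5): K = -64/7921.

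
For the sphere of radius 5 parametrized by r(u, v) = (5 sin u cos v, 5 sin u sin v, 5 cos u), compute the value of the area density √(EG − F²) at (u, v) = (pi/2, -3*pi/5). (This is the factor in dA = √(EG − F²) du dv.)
√(EG − F²)|_{(pi/2, -3*pi/5)} = 25

E = 25, F = 0, G = 25*sin(u)^2, so EG − F² = 625*sin(u)^2. Taking the positive square root: √(EG − F²) = 25*Abs(sin(u)). At (u, v) = (pi/2, -3*pi/5): 25.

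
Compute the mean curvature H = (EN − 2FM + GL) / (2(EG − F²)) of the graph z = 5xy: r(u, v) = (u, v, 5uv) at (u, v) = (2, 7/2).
H = -7000*sqrt(181)/884547

With E = 25*v^2 + 1, F = 25*u*v, G = 25*u^2 + 1, L = 0, M = 5/sqrt(25*u^2 + 25*v^2 + 1), N = 0, assemble
  H = (EN − 2FM + GL) / (2(EG − F²)) = -125*u*v/(25*u^2 + 25*v^2 + 1)^(3/2).
At (u, v) = (2, 7/2): H = -7000*sqrt(181)/884547.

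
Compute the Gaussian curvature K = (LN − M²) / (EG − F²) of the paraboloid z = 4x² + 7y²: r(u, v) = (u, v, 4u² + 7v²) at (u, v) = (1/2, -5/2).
K = 28/385641

Coefficients of the first fundamental form: E = 64*u^2 + 1, F = 112*u*v, G = 196*v^2 + 1.
Coefficients of the second fundamental form: L = 8/sqrt(64*u^2 + 196*v^2 + 1), M = 0, N = 14/sqrt(64*u^2 + 196*v^2 + 1).
Assemble K = (LN − M²)/(EG − F²) = 112/(4096*u^4 + 25088*u^2*v^2 + 128*u^2 + 38416*v^4 + 392*v^2 + 1). At (u, v) = (1/2, -5/2): K = 28/385641.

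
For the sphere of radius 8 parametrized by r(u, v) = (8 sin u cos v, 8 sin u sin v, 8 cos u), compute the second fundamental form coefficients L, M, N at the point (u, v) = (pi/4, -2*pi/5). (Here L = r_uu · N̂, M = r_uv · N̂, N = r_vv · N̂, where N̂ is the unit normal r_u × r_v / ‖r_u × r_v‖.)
L = -8;  M = 0;  N = -4

Compute the unit normal N̂(u, v) = (sin(u)^2*cos(v)/Abs(sin(u)), sin(u)^2*sin(v)/Abs(sin(u)), sin(2*u)/(2*Abs(sin(u)))), and the second partials r_uu, r_uv, r_vv. Take dot products:
  L(u, v) = r_uu · N̂ = -8*sin(u)/Abs(sin(u)),
  M(u, v) = r_uv · N̂ = 0,
  N(u, v) = r_vv · N̂ = -8*sin(u)^3/Abs(sin(u)).
Evaluating at (u, v) = (pi/4, -2*pi/5):
  L = -8, M = 0, N = -4.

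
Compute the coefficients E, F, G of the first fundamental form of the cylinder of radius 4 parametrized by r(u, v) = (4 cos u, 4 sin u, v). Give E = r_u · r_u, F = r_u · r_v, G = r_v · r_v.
E = 16;  F = 0;  G = 1

Compute partials: r_u = (-4*sin(u), 4*cos(u), 0), r_v = (0, 0, 1). Then
  E = r_u · r_u = 16,
  F = r_u · r_v = 0,
  G = r_v · r_v = 1.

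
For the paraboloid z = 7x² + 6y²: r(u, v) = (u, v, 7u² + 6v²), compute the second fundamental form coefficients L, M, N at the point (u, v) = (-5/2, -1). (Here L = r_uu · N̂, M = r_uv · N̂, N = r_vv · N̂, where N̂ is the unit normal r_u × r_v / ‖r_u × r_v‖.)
L = 7*sqrt(1370)/685;  M = 0;  N = 6*sqrt(1370)/685

Compute the unit normal N̂(u, v) = (-14*u/sqrt(196*u^2 + 144*v^2 + 1), -12*v/sqrt(196*u^2 + 144*v^2 + 1), 1/sqrt(196*u^2 + 144*v^2 + 1)), and the second partials r_uu, r_uv, r_vv. Take dot products:
  L(u, v) = r_uu · N̂ = 14/sqrt(196*u^2 + 144*v^2 + 1),
  M(u, v) = r_uv · N̂ = 0,
  N(u, v) = r_vv · N̂ = 12/sqrt(196*u^2 + 144*v^2 + 1).
Evaluating at (u, v) = (-5/2, -1):
  L = 7*sqrt(1370)/685, M = 0, N = 6*sqrt(1370)/685.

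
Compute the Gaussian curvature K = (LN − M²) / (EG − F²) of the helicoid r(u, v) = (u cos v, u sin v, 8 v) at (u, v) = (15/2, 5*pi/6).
K = -1024/231361

Coefficients of the first fundamental form: E = 1, F = 0, G = u^2 + 64.
Coefficients of the second fundamental form: L = 0, M = -8/sqrt(u^2 + 64), N = 0.
Assemble K = (LN − M²)/(EG − F²) = -64/(u^2 + 64)^2. At (u, v) = (15/2, 5*pi/6): K = -1024/231361.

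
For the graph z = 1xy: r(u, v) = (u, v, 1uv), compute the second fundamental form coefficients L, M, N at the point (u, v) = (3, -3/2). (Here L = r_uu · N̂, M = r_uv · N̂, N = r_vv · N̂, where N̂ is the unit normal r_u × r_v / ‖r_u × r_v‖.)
L = 0;  M = 2/7;  N = 0

Compute the unit normal N̂(u, v) = (-v/sqrt(u^2 + v^2 + 1), -u/sqrt(u^2 + v^2 + 1), 1/sqrt(u^2 + v^2 + 1)), and the second partials r_uu, r_uv, r_vv. Take dot products:
  L(u, v) = r_uu · N̂ = 0,
  M(u, v) = r_uv · N̂ = 1/sqrt(u^2 + v^2 + 1),
  N(u, v) = r_vv · N̂ = 0.
Evaluating at (u, v) = (3, -3/2):
  L = 0, M = 2/7, N = 0.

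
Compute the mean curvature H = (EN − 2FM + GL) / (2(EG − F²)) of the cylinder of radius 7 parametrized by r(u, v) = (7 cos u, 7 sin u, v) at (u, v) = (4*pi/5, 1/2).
H = -1/14

With E = 49, F = 0, G = 1, L = -7, M = 0, N = 0, assemble
  H = (EN − 2FM + GL) / (2(EG − F²)) = -1/14.
At (u, v) = (4*pi/5, 1/2): H = -1/14.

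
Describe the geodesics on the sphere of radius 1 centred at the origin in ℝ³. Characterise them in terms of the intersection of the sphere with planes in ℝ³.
Geodesics on the sphere of radius 1 are great circles — circles of radius 1 obtained as the intersection of the sphere with planes through the origin (the centre of the sphere).

A curve α(t) of nonzero constant speed on the sphere of radius 1 is a geodesic iff its acceleration α̈ is everywhere normal to the surface, i.e. parallel to the radial vector α(t). Then d/dt(α × α̇) = α̇ × α̇ + α × α̈ = 0, so α × α̇ is a constant vector n ≠ 0 and α(t) · n = 0 for all t: α lies in the plane through the origin with normal n. The intersection of that plane with the sphere is a circle of radius 1 (a great circle). Conversely, a great circle traversed at constant speed has centripetal acceleration pointing at the origin, hence normal to the sphere, so every great circle is a geodesic.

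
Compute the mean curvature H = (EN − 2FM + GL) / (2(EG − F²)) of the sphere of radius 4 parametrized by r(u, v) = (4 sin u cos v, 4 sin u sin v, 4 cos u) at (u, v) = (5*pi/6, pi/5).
H = -1/4

With E = 16, F = 0, G = 16*sin(u)^2, L = -4*sin(u)/Abs(sin(u)), M = 0, N = -4*sin(u)^3/Abs(sin(u)), assemble
  H = (EN − 2FM + GL) / (2(EG − F²)) = -sin(u)/(4*Abs(sin(u))).
At (u, v) = (5*pi/6, pi/5): H = -1/4.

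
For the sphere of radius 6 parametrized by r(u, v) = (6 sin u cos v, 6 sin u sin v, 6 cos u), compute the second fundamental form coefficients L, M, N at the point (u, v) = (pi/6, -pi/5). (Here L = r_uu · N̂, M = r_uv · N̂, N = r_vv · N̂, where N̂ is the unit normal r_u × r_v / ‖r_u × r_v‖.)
L = -6;  M = 0;  N = -3/2

Compute the unit normal N̂(u, v) = (sin(u)^2*cos(v)/Abs(sin(u)), sin(u)^2*sin(v)/Abs(sin(u)), sin(2*u)/(2*Abs(sin(u)))), and the second partials r_uu, r_uv, r_vv. Take dot products:
  L(u, v) = r_uu · N̂ = -6*sin(u)/Abs(sin(u)),
  M(u, v) = r_uv · N̂ = 0,
  N(u, v) = r_vv · N̂ = -6*sin(u)^3/Abs(sin(u)).
Evaluating at (u, v) = (pi/6, -pi/5):
  L = -6, M = 0, N = -3/2.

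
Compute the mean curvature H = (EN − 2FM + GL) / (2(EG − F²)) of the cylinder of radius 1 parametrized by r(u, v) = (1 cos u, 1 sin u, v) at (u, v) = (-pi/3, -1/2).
H = -1/2

With E = 1, F = 0, G = 1, L = -1, M = 0, N = 0, assemble
  H = (EN − 2FM + GL) / (2(EG − F²)) = -1/2.
At (u, v) = (-pi/3, -1/2): H = -1/2.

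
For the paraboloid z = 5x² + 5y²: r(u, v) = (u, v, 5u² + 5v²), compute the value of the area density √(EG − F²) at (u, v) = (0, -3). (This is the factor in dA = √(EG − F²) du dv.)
√(EG − F²)|_{(0, -3)} = sqrt(901)

E = 100*u^2 + 1, F = 100*u*v, G = 100*v^2 + 1, so EG − F² = 100*u^2 + 100*v^2 + 1. Taking the positive square root: √(EG − F²) = sqrt(100*u^2 + 100*v^2 + 1). At (u, v) = (0, -3): sqrt(901).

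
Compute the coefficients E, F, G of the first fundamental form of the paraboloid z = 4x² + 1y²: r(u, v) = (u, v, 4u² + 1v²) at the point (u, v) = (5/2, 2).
E = 401;  F = 80;  G = 17

Partials: r_u = (1, 0, 8*u), r_v = (0, 1, 2*v). As functions of (u, v):
  E = r_u · r_u = 64*u^2 + 1,
  F = r_u · r_v = 16*u*v,
  G = r_v · r_v = 4*v^2 + 1.
Evaluating at (u, v) = (5/2, 2): E = 401, F = 80, G = 17.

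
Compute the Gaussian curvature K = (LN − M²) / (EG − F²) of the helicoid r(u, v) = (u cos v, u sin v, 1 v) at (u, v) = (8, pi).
K = -1/4225

Coefficients of the first fundamental form: E = 1, F = 0, G = u^2 + 1.
Coefficients of the second fundamental form: L = 0, M = -1/sqrt(u^2 + 1), N = 0.
Assemble K = (LN − M²)/(EG − F²) = -1/(u^2 + 1)^2. At (u, v) = (8, pi): K = -1/4225.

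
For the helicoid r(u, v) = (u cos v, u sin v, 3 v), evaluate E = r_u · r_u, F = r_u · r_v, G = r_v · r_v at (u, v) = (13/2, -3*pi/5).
E = 1;  F = 0;  G = 205/4

Partials: r_u = (cos(v), sin(v), 0), r_v = (-u*sin(v), u*cos(v), 3). As functions of (u, v):
  E = r_u · r_u = 1,
  F = r_u · r_v = 0,
  G = r_v · r_v = u^2 + 9.
Evaluating at (u, v) = (13/2, -3*pi/5): E = 1, F = 0, G = 205/4.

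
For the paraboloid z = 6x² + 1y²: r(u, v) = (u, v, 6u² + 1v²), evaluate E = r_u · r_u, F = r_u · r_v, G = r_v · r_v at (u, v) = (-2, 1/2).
E = 577;  F = -24;  G = 2

Partials: r_u = (1, 0, 12*u), r_v = (0, 1, 2*v). As functions of (u, v):
  E = r_u · r_u = 144*u^2 + 1,
  F = r_u · r_v = 24*u*v,
  G = r_v · r_v = 4*v^2 + 1.
Evaluating at (u, v) = (-2, 1/2): E = 577, F = -24, G = 2.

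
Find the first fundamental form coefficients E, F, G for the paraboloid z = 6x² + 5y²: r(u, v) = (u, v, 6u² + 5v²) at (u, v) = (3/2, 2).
E = 325;  F = 360;  G = 401

Partials: r_u = (1, 0, 12*u), r_v = (0, 1, 10*v). As functions of (u, v):
  E = r_u · r_u = 144*u^2 + 1,
  F = r_u · r_v = 120*u*v,
  G = r_v · r_v = 100*v^2 + 1.
Evaluating at (u, v) = (3/2, 2): E = 325, F = 360, G = 401.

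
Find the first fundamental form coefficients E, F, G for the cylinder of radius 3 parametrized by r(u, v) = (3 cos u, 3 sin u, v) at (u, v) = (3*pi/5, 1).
E = 9;  F = 0;  G = 1

Partials: r_u = (-3*sin(u), 3*cos(u), 0), r_v = (0, 0, 1). As functions of (u, v):
  E = r_u · r_u = 9,
  F = r_u · r_v = 0,
  G = r_v · r_v = 1.
Evaluating at (u, v) = (3*pi/5, 1): E = 9, F = 0, G = 1.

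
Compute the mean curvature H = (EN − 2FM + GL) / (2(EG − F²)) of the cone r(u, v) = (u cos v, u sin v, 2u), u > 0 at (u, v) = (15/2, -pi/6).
H = 2*sqrt(5)/75

With E = 5, F = 0, G = u^2, L = 0, M = 0, N = 2*sqrt(5)*u^2/(5*Abs(u)), assemble
  H = (EN − 2FM + GL) / (2(EG − F²)) = sqrt(5)/(5*Abs(u)).
At (u, v) = (15/2, -pi/6): H = 2*sqrt(5)/75.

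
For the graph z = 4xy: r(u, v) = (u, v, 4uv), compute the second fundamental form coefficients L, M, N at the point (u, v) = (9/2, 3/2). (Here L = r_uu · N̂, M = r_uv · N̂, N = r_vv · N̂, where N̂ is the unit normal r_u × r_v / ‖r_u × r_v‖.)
L = 0;  M = 4/19;  N = 0

Compute the unit normal N̂(u, v) = (-4*v/sqrt(16*u^2 + 16*v^2 + 1), -4*u/sqrt(16*u^2 + 16*v^2 + 1), 1/sqrt(16*u^2 + 16*v^2 + 1)), and the second partials r_uu, r_uv, r_vv. Take dot products:
  L(u, v) = r_uu · N̂ = 0,
  M(u, v) = r_uv · N̂ = 4/sqrt(16*u^2 + 16*v^2 + 1),
  N(u, v) = r_vv · N̂ = 0.
Evaluating at (u, v) = (9/2, 3/2):
  L = 0, M = 4/19, N = 0.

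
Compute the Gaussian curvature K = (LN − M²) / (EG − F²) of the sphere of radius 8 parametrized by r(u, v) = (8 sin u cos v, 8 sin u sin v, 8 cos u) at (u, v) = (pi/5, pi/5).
K = 1/64

Coefficients of the first fundamental form: E = 64, F = 0, G = 64*sin(u)^2.
Coefficients of the second fundamental form: L = -8*sin(u)/Abs(sin(u)), M = 0, N = -8*sin(u)^3/Abs(sin(u)).
Assemble K = (LN − M²)/(EG − F²) = 1/64. At (u, v) = (pi/5, pi/5): K = 1/64.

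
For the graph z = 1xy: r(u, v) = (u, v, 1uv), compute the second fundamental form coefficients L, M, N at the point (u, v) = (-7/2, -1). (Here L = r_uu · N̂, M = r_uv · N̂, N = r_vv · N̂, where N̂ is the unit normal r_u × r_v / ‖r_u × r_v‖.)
L = 0;  M = 2*sqrt(57)/57;  N = 0

Compute the unit normal N̂(u, v) = (-v/sqrt(u^2 + v^2 + 1), -u/sqrt(u^2 + v^2 + 1), 1/sqrt(u^2 + v^2 + 1)), and the second partials r_uu, r_uv, r_vv. Take dot products:
  L(u, v) = r_uu · N̂ = 0,
  M(u, v) = r_uv · N̂ = 1/sqrt(u^2 + v^2 + 1),
  N(u, v) = r_vv · N̂ = 0.
Evaluating at (u, v) = (-7/2, -1):
  L = 0, M = 2*sqrt(57)/57, N = 0.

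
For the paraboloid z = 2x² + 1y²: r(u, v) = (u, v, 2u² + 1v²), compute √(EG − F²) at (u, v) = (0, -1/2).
√(EG − F²)|_{(0, -1/2)} = sqrt(2)

E = 16*u^2 + 1, F = 8*u*v, G = 4*v^2 + 1; EG − F² = 16*u^2 + 4*v^2 + 1; √(EG − F²) = sqrt(16*u^2 + 4*v^2 + 1). At the given point: sqrt(2).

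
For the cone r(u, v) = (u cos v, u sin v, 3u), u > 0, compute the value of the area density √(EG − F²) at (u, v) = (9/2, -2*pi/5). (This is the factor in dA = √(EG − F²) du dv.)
√(EG − F²)|_{(9/2, -2*pi/5)} = 9*sqrt(10)/2

E = 10, F = 0, G = u^2, so EG − F² = 10*u^2. Taking the positive square root: √(EG − F²) = sqrt(10)*Abs(u). At (u, v) = (9/2, -2*pi/5): 9*sqrt(10)/2.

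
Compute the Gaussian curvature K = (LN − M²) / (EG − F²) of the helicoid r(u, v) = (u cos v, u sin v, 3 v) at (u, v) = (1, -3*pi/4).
K = -9/100

Coefficients of the first fundamental form: E = 1, F = 0, G = u^2 + 9.
Coefficients of the second fundamental form: L = 0, M = -3/sqrt(u^2 + 9), N = 0.
Assemble K = (LN − M²)/(EG − F²) = -9/(u^2 + 9)^2. At (u, v) = (1, -3*pi/4): K = -9/100.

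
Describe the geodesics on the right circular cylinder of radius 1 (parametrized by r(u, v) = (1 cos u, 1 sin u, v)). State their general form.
The cylinder is flat (K = 0) and locally isometric to the plane via the development (u, v) ↦ (1 u, v). Geodesics are the pre-images of straight lines: circles (v constant), vertical lines (u constant), and helices (v = c · u + d) for constants c, d.

A right cylinder has E = 1², F = 0, G = 1, so EG − F² = 1², and L = −1, M = N = 0, giving K = (LN − M²)/(EG − F²) = 0 everywhere. A flat surface is locally isometric to the Euclidean plane via the map (u, v) ↦ (1 u, v). Straight lines in the (x̃, ỹ) plane pull back to: (a) horizontal circles (v = const), (b) vertical generators (u = const), and (c) helices (1 u tan θ = v, i.e. v = c · u + d).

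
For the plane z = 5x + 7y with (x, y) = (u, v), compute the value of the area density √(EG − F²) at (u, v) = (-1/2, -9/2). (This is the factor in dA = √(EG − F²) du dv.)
√(EG − F²)|_{(-1/2, -9/2)} = 5*sqrt(3)

E = 26, F = 35, G = 50, so EG − F² = 75. Taking the positive square root: √(EG − F²) = 5*sqrt(3). At (u, v) = (-1/2, -9/2): 5*sqrt(3).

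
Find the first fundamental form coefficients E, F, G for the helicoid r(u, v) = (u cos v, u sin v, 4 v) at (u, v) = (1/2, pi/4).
E = 1;  F = 0;  G = 65/4

Partials: r_u = (cos(v), sin(v), 0), r_v = (-u*sin(v), u*cos(v), 4). As functions of (u, v):
  E = r_u · r_u = 1,
  F = r_u · r_v = 0,
  G = r_v · r_v = u^2 + 16.
Evaluating at (u, v) = (1/2, pi/4): E = 1, F = 0, G = 65/4.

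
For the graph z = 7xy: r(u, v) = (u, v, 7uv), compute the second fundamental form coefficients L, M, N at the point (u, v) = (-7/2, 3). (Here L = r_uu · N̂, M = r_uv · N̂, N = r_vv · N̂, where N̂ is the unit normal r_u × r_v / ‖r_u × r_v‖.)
L = 0;  M = 14*sqrt(4169)/4169;  N = 0

Compute the unit normal N̂(u, v) = (-7*v/sqrt(49*u^2 + 49*v^2 + 1), -7*u/sqrt(49*u^2 + 49*v^2 + 1), 1/sqrt(49*u^2 + 49*v^2 + 1)), and the second partials r_uu, r_uv, r_vv. Take dot products:
  L(u, v) = r_uu · N̂ = 0,
  M(u, v) = r_uv · N̂ = 7/sqrt(49*u^2 + 49*v^2 + 1),
  N(u, v) = r_vv · N̂ = 0.
Evaluating at (u, v) = (-7/2, 3):
  L = 0, M = 14*sqrt(4169)/4169, N = 0.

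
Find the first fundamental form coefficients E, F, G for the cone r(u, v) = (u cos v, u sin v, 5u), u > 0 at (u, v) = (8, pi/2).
E = 26;  F = 0;  G = 64

Partials: r_u = (cos(v), sin(v), 5), r_v = (-u*sin(v), u*cos(v), 0). As functions of (u, v):
  E = r_u · r_u = 26,
  F = r_u · r_v = 0,
  G = r_v · r_v = u^2.
Evaluating at (u, v) = (8, pi/2): E = 26, F = 0, G = 64.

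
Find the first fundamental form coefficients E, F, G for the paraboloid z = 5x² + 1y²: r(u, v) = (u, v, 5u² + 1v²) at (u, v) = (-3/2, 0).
E = 226;  F = 0;  G = 1

Partials: r_u = (1, 0, 10*u), r_v = (0, 1, 2*v). As functions of (u, v):
  E = r_u · r_u = 100*u^2 + 1,
  F = r_u · r_v = 20*u*v,
  G = r_v · r_v = 4*v^2 + 1.
Evaluating at (u, v) = (-3/2, 0): E = 226, F = 0, G = 1.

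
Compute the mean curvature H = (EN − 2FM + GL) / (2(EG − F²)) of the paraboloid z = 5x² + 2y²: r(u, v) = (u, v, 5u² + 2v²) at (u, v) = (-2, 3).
H = 1527*sqrt(545)/297025

With E = 100*u^2 + 1, F = 40*u*v, G = 16*v^2 + 1, L = 10/sqrt(100*u^2 + 16*v^2 + 1), M = 0, N = 4/sqrt(100*u^2 + 16*v^2 + 1), assemble
  H = (EN − 2FM + GL) / (2(EG − F²)) = (200*u^2 + 80*v^2 + 7)/(100*u^2 + 16*v^2 + 1)^(3/2).
At (u, v) = (-2, 3): H = 1527*sqrt(545)/297025.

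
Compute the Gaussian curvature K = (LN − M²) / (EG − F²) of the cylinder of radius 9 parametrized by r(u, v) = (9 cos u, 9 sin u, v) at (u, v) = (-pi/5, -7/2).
K = 0

Coefficients of the first fundamental form: E = 81, F = 0, G = 1.
Coefficients of the second fundamental form: L = -9, M = 0, N = 0.
Assemble K = (LN − M²)/(EG − F²) = 0. At (u, v) = (-pi/5, -7/2): K = 0.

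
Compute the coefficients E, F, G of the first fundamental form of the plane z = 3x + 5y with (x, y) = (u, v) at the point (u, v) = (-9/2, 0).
E = 10;  F = 15;  G = 26

Partials: r_u = (1, 0, 3), r_v = (0, 1, 5). As functions of (u, v):
  E = r_u · r_u = 10,
  F = r_u · r_v = 15,
  G = r_v · r_v = 26.
Evaluating at (u, v) = (-9/2, 0): E = 10, F = 15, G = 26.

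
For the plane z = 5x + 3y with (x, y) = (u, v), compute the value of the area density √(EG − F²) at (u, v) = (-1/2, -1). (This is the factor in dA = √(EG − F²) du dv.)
√(EG − F²)|_{(-1/2, -1)} = sqrt(35)

E = 26, F = 15, G = 10, so EG − F² = 35. Taking the positive square root: √(EG − F²) = sqrt(35). At (u, v) = (-1/2, -1): sqrt(35).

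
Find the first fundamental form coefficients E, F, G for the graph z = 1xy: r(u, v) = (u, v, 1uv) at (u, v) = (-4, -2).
E = 5;  F = 8;  G = 17

Partials: r_u = (1, 0, v), r_v = (0, 1, u). As functions of (u, v):
  E = r_u · r_u = v^2 + 1,
  F = r_u · r_v = u*v,
  G = r_v · r_v = u^2 + 1.
Evaluating at (u, v) = (-4, -2): E = 5, F = 8, G = 17.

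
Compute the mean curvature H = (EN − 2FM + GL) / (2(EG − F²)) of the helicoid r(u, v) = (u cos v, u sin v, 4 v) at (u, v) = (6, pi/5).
H = 0

With E = 1, F = 0, G = u^2 + 16, L = 0, M = -4/sqrt(u^2 + 16), N = 0, assemble
  H = (EN − 2FM + GL) / (2(EG − F²)) = 0.
At (u, v) = (6, pi/5): H = 0.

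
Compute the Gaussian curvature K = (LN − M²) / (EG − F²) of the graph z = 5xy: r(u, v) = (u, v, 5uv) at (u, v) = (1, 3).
K = -25/63001

Coefficients of the first fundamental form: E = 25*v^2 + 1, F = 25*u*v, G = 25*u^2 + 1.
Coefficients of the second fundamental form: L = 0, M = 5/sqrt(25*u^2 + 25*v^2 + 1), N = 0.
Assemble K = (LN − M²)/(EG − F²) = -25/(625*u^4 + 1250*u^2*v^2 + 50*u^2 + 625*v^4 + 50*v^2 + 1). At (u, v) = (1, 3): K = -25/63001.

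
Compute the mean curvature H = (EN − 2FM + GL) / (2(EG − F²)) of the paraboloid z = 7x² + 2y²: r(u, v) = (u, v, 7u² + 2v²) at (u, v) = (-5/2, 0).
H = 2459*sqrt(1226)/1503076

With E = 196*u^2 + 1, F = 56*u*v, G = 16*v^2 + 1, L = 14/sqrt(196*u^2 + 16*v^2 + 1), M = 0, N = 4/sqrt(196*u^2 + 16*v^2 + 1), assemble
  H = (EN − 2FM + GL) / (2(EG − F²)) = (392*u^2 + 112*v^2 + 9)/(196*u^2 + 16*v^2 + 1)^(3/2).
At (u, v) = (-5/2, 0): H = 2459*sqrt(1226)/1503076.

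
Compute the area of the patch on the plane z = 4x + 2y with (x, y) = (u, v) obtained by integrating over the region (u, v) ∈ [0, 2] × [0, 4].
Area = 8*sqrt(21)

Area = ∫∫ √(EG − F²) du dv with √(EG − F²) = sqrt(21). Integrating over [0, 2] × [0, 4] gives 8*sqrt(21).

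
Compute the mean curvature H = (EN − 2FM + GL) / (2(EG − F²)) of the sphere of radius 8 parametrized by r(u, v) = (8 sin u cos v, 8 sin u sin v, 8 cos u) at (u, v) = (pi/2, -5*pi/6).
H = -1/8

With E = 64, F = 0, G = 64*sin(u)^2, L = -8*sin(u)/Abs(sin(u)), M = 0, N = -8*sin(u)^3/Abs(sin(u)), assemble
  H = (EN − 2FM + GL) / (2(EG − F²)) = -sin(u)/(8*Abs(sin(u))).
At (u, v) = (pi/2, -5*pi/6): H = -1/8.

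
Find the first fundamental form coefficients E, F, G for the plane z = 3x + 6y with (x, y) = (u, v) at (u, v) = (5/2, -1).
E = 10;  F = 18;  G = 37

Partials: r_u = (1, 0, 3), r_v = (0, 1, 6). As functions of (u, v):
  E = r_u · r_u = 10,
  F = r_u · r_v = 18,
  G = r_v · r_v = 37.
Evaluating at (u, v) = (5/2, -1): E = 10, F = 18, G = 37.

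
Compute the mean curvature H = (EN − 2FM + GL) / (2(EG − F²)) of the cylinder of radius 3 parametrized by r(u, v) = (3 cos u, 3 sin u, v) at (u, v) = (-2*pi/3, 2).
H = -1/6

With E = 9, F = 0, G = 1, L = -3, M = 0, N = 0, assemble
  H = (EN − 2FM + GL) / (2(EG − F²)) = -1/6.
At (u, v) = (-2*pi/3, 2): H = -1/6.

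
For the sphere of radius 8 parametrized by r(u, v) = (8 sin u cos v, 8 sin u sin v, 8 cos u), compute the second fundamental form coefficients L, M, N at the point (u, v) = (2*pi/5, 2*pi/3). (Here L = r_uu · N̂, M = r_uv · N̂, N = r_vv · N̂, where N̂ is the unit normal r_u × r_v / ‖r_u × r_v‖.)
L = -8;  M = 0;  N = -5 - sqrt(5)

Compute the unit normal N̂(u, v) = (sin(u)^2*cos(v)/Abs(sin(u)), sin(u)^2*sin(v)/Abs(sin(u)), sin(2*u)/(2*Abs(sin(u)))), and the second partials r_uu, r_uv, r_vv. Take dot products:
  L(u, v) = r_uu · N̂ = -8*sin(u)/Abs(sin(u)),
  M(u, v) = r_uv · N̂ = 0,
  N(u, v) = r_vv · N̂ = -8*sin(u)^3/Abs(sin(u)).
Evaluating at (u, v) = (2*pi/5, 2*pi/3):
  L = -8, M = 0, N = -5 - sqrt(5).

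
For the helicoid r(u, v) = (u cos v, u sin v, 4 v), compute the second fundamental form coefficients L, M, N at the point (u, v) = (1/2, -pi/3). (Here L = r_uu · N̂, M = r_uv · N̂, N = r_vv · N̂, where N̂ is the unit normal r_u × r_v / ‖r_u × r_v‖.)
L = 0;  M = -8*sqrt(65)/65;  N = 0

Compute the unit normal N̂(u, v) = (4*sin(v)/sqrt(u^2 + 16), -4*cos(v)/sqrt(u^2 + 16), u/sqrt(u^2 + 16)), and the second partials r_uu, r_uv, r_vv. Take dot products:
  L(u, v) = r_uu · N̂ = 0,
  M(u, v) = r_uv · N̂ = -4/sqrt(u^2 + 16),
  N(u, v) = r_vv · N̂ = 0.
Evaluating at (u, v) = (1/2, -pi/3):
  L = 0, M = -8*sqrt(65)/65, N = 0.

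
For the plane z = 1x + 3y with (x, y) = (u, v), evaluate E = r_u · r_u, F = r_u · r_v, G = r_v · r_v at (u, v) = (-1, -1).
E = 2;  F = 3;  G = 10

Partials: r_u = (1, 0, 1), r_v = (0, 1, 3). As functions of (u, v):
  E = r_u · r_u = 2,
  F = r_u · r_v = 3,
  G = r_v · r_v = 10.
Evaluating at (u, v) = (-1, -1): E = 2, F = 3, G = 10.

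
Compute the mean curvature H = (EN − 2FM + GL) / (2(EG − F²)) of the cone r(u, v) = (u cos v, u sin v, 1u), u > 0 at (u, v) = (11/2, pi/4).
H = sqrt(2)/22

With E = 2, F = 0, G = u^2, L = 0, M = 0, N = sqrt(2)*u^2/(2*Abs(u)), assemble
  H = (EN − 2FM + GL) / (2(EG − F²)) = sqrt(2)/(4*Abs(u)).
At (u, v) = (11/2, pi/4): H = sqrt(2)/22.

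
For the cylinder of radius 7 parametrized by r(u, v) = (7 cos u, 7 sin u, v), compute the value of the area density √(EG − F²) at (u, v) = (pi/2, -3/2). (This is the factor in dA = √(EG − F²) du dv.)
√(EG − F²)|_{(pi/2, -3/2)} = 7

E = 49, F = 0, G = 1, so EG − F² = 49. Taking the positive square root: √(EG − F²) = 7. At (u, v) = (pi/2, -3/2): 7.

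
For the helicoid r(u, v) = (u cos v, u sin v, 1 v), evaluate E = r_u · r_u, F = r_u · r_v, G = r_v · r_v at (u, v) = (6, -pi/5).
E = 1;  F = 0;  G = 37

Partials: r_u = (cos(v), sin(v), 0), r_v = (-u*sin(v), u*cos(v), 1). As functions of (u, v):
  E = r_u · r_u = 1,
  F = r_u · r_v = 0,
  G = r_v · r_v = u^2 + 1.
Evaluating at (u, v) = (6, -pi/5): E = 1, F = 0, G = 37.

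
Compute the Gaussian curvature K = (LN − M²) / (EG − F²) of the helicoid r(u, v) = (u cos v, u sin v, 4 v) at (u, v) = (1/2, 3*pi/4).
K = -256/4225

Coefficients of the first fundamental form: E = 1, F = 0, G = u^2 + 16.
Coefficients of the second fundamental form: L = 0, M = -4/sqrt(u^2 + 16), N = 0.
Assemble K = (LN − M²)/(EG − F²) = -16/(u^2 + 16)^2. At (u, v) = (1/2, 3*pi/4): K = -256/4225.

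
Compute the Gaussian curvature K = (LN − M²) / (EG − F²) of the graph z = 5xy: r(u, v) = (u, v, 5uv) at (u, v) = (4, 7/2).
K = -400/8003241

Coefficients of the first fundamental form: E = 25*v^2 + 1, F = 25*u*v, G = 25*u^2 + 1.
Coefficients of the second fundamental form: L = 0, M = 5/sqrt(25*u^2 + 25*v^2 + 1), N = 0.
Assemble K = (LN − M²)/(EG − F²) = -25/(625*u^4 + 1250*u^2*v^2 + 50*u^2 + 625*v^4 + 50*v^2 + 1). At (u, v) = (4, 7/2): K = -400/8003241.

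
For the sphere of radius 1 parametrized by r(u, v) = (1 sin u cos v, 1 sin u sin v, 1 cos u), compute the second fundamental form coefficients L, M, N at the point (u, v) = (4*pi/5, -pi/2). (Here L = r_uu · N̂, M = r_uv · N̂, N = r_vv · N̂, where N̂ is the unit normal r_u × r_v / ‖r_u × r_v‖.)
L = -1;  M = 0;  N = -5/8 + sqrt(5)/8

Compute the unit normal N̂(u, v) = (sin(u)^2*cos(v)/Abs(sin(u)), sin(u)^2*sin(v)/Abs(sin(u)), sin(2*u)/(2*Abs(sin(u)))), and the second partials r_uu, r_uv, r_vv. Take dot products:
  L(u, v) = r_uu · N̂ = -sin(u)/Abs(sin(u)),
  M(u, v) = r_uv · N̂ = 0,
  N(u, v) = r_vv · N̂ = -sin(u)^3/Abs(sin(u)).
Evaluating at (u, v) = (4*pi/5, -pi/2):
  L = -1, M = 0, N = -5/8 + sqrt(5)/8.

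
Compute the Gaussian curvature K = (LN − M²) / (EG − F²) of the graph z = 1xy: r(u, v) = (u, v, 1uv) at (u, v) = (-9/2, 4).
K = -16/22201

Coefficients of the first fundamental form: E = v^2 + 1, F = u*v, G = u^2 + 1.
Coefficients of the second fundamental form: L = 0, M = 1/sqrt(u^2 + v^2 + 1), N = 0.
Assemble K = (LN − M²)/(EG − F²) = 1/((u^2*v^2 - (u^2 + 1)*(v^2 + 1))*(u^2 + v^2 + 1)). At (u, v) = (-9/2, 4): K = -16/22201.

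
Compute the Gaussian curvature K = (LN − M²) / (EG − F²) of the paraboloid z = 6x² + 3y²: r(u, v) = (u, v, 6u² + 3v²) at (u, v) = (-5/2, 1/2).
K = 18/207025

Coefficients of the first fundamental form: E = 144*u^2 + 1, F = 72*u*v, G = 36*v^2 + 1.
Coefficients of the second fundamental form: L = 12/sqrt(144*u^2 + 36*v^2 + 1), M = 0, N = 6/sqrt(144*u^2 + 36*v^2 + 1).
Assemble K = (LN − M²)/(EG − F²) = 72/(20736*u^4 + 10368*u^2*v^2 + 288*u^2 + 1296*v^4 + 72*v^2 + 1). At (u, v) = (-5/2, 1/2): K = 18/207025.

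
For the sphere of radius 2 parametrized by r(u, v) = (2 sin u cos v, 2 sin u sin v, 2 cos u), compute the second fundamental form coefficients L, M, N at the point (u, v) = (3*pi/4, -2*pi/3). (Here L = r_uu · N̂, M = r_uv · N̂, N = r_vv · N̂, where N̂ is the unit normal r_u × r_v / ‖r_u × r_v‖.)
L = -2;  M = 0;  N = -1

Compute the unit normal N̂(u, v) = (sin(u)^2*cos(v)/Abs(sin(u)), sin(u)^2*sin(v)/Abs(sin(u)), sin(2*u)/(2*Abs(sin(u)))), and the second partials r_uu, r_uv, r_vv. Take dot products:
  L(u, v) = r_uu · N̂ = -2*sin(u)/Abs(sin(u)),
  M(u, v) = r_uv · N̂ = 0,
  N(u, v) = r_vv · N̂ = -2*sin(u)^3/Abs(sin(u)).
Evaluating at (u, v) = (3*pi/4, -2*pi/3):
  L = -2, M = 0, N = -1.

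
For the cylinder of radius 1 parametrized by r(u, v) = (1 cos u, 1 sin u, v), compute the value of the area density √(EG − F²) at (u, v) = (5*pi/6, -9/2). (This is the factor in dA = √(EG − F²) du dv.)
√(EG − F²)|_{(5*pi/6, -9/2)} = 1

E = 1, F = 0, G = 1, so EG − F² = 1. Taking the positive square root: √(EG − F²) = 1. At (u, v) = (5*pi/6, -9/2): 1.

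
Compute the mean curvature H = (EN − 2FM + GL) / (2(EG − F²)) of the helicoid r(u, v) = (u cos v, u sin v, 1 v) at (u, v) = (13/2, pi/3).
H = 0

With E = 1, F = 0, G = u^2 + 1, L = 0, M = -1/sqrt(u^2 + 1), N = 0, assemble
  H = (EN − 2FM + GL) / (2(EG − F²)) = 0.
At (u, v) = (13/2, pi/3): H = 0.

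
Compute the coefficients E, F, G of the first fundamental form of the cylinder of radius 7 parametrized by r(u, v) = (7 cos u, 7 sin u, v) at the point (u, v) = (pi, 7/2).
E = 49;  F = 0;  G = 1

Partials: r_u = (-7*sin(u), 7*cos(u), 0), r_v = (0, 0, 1). As functions of (u, v):
  E = r_u · r_u = 49,
  F = r_u · r_v = 0,
  G = r_v · r_v = 1.
Evaluating at (u, v) = (pi, 7/2): E = 49, F = 0, G = 1.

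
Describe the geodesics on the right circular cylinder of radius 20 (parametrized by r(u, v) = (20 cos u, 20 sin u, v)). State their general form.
The cylinder is flat (K = 0) and locally isometric to the plane via the development (u, v) ↦ (20 u, v). Geodesics are the pre-images of straight lines: circles (v constant), vertical lines (u constant), and helices (v = c · u + d) for constants c, d.

A right cylinder has E = 20², F = 0, G = 1, so EG − F² = 20², and L = −20, M = N = 0, giving K = (LN − M²)/(EG − F²) = 0 everywhere. A flat surface is locally isometric to the Euclidean plane via the map (u, v) ↦ (20 u, v). Straight lines in the (x̃, ỹ) plane pull back to: (a) horizontal circles (v = const), (b) vertical generators (u = const), and (c) helices (20 u tan θ = v, i.e. v = c · u + d).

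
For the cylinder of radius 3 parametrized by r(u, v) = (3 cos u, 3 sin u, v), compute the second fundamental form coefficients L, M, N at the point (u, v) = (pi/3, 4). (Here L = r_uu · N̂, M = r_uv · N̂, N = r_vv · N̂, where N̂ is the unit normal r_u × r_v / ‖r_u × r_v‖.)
L = -3;  M = 0;  N = 0

Compute the unit normal N̂(u, v) = (cos(u), sin(u), 0), and the second partials r_uu, r_uv, r_vv. Take dot products:
  L(u, v) = r_uu · N̂ = -3,
  M(u, v) = r_uv · N̂ = 0,
  N(u, v) = r_vv · N̂ = 0.
Evaluating at (u, v) = (pi/3, 4):
  L = -3, M = 0, N = 0.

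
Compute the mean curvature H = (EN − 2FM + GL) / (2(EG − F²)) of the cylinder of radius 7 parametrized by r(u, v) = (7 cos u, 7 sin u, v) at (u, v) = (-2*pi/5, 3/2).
H = -1/14

With E = 49, F = 0, G = 1, L = -7, M = 0, N = 0, assemble
  H = (EN − 2FM + GL) / (2(EG − F²)) = -1/14.
At (u, v) = (-2*pi/5, 3/2): H = -1/14.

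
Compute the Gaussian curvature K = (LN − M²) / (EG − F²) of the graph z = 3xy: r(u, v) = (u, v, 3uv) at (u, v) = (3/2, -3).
K = -144/167281

Coefficients of the first fundamental form: E = 9*v^2 + 1, F = 9*u*v, G = 9*u^2 + 1.
Coefficients of the second fundamental form: L = 0, M = 3/sqrt(9*u^2 + 9*v^2 + 1), N = 0.
Assemble K = (LN − M²)/(EG − F²) = -9/(81*u^4 + 162*u^2*v^2 + 18*u^2 + 81*v^4 + 18*v^2 + 1). At (u, v) = (3/2, -3): K = -144/167281.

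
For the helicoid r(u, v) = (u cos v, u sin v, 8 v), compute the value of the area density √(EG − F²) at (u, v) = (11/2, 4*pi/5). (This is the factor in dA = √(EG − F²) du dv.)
√(EG − F²)|_{(11/2, 4*pi/5)} = sqrt(377)/2

E = 1, F = 0, G = u^2 + 64, so EG − F² = u^2 + 64. Taking the positive square root: √(EG − F²) = sqrt(u^2 + 64). At (u, v) = (11/2, 4*pi/5): sqrt(377)/2.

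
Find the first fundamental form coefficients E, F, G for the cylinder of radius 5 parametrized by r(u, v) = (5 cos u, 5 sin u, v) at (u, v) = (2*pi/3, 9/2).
E = 25;  F = 0;  G = 1

Partials: r_u = (-5*sin(u), 5*cos(u), 0), r_v = (0, 0, 1). As functions of (u, v):
  E = r_u · r_u = 25,
  F = r_u · r_v = 0,
  G = r_v · r_v = 1.
Evaluating at (u, v) = (2*pi/3, 9/2): E = 25, F = 0, G = 1.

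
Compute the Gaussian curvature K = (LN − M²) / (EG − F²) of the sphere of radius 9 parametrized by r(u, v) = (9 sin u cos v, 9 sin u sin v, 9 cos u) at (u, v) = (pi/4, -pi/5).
K = 1/81

Coefficients of the first fundamental form: E = 81, F = 0, G = 81*sin(u)^2.
Coefficients of the second fundamental form: L = -9*sin(u)/Abs(sin(u)), M = 0, N = -9*sin(u)^3/Abs(sin(u)).
Assemble K = (LN − M²)/(EG − F²) = 1/81. At (u, v) = (pi/4, -pi/5): K = 1/81.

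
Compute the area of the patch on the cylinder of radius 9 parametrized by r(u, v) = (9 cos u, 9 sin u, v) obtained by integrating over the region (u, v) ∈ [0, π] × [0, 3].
Area = 27*pi

Area = ∫∫ √(EG − F²) du dv with √(EG − F²) = 9. Integrating over [0, π] × [0, 3] gives 27*pi.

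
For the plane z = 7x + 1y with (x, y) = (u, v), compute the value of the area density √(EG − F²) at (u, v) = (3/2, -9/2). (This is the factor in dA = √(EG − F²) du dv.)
√(EG − F²)|_{(3/2, -9/2)} = sqrt(51)

E = 50, F = 7, G = 2, so EG − F² = 51. Taking the positive square root: √(EG − F²) = sqrt(51). At (u, v) = (3/2, -9/2): sqrt(51).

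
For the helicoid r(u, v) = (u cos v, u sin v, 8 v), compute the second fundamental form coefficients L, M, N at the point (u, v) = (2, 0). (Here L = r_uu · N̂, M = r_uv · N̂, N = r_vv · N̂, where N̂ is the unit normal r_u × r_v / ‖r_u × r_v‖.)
L = 0;  M = -4*sqrt(17)/17;  N = 0

Compute the unit normal N̂(u, v) = (8*sin(v)/sqrt(u^2 + 64), -8*cos(v)/sqrt(u^2 + 64), u/sqrt(u^2 + 64)), and the second partials r_uu, r_uv, r_vv. Take dot products:
  L(u, v) = r_uu · N̂ = 0,
  M(u, v) = r_uv · N̂ = -8/sqrt(u^2 + 64),
  N(u, v) = r_vv · N̂ = 0.
Evaluating at (u, v) = (2, 0):
  L = 0, M = -4*sqrt(17)/17, N = 0.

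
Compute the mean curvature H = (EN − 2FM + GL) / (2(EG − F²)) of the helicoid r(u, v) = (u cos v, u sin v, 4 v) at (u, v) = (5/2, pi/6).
H = 0

With E = 1, F = 0, G = u^2 + 16, L = 0, M = -4/sqrt(u^2 + 16), N = 0, assemble
  H = (EN − 2FM + GL) / (2(EG − F²)) = 0.
At (u, v) = (5/2, pi/6): H = 0.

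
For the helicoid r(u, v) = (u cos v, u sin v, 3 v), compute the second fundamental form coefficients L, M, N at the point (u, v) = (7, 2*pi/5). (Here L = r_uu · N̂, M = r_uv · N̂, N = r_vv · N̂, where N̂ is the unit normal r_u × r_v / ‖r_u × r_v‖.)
L = 0;  M = -3*sqrt(58)/58;  N = 0

Compute the unit normal N̂(u, v) = (3*sin(v)/sqrt(u^2 + 9), -3*cos(v)/sqrt(u^2 + 9), u/sqrt(u^2 + 9)), and the second partials r_uu, r_uv, r_vv. Take dot products:
  L(u, v) = r_uu · N̂ = 0,
  M(u, v) = r_uv · N̂ = -3/sqrt(u^2 + 9),
  N(u, v) = r_vv · N̂ = 0.
Evaluating at (u, v) = (7, 2*pi/5):
  L = 0, M = -3*sqrt(58)/58, N = 0.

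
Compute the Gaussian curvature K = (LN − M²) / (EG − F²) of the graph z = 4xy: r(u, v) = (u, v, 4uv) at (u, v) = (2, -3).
K = -16/43681

Coefficients of the first fundamental form: E = 16*v^2 + 1, F = 16*u*v, G = 16*u^2 + 1.
Coefficients of the second fundamental form: L = 0, M = 4/sqrt(16*u^2 + 16*v^2 + 1), N = 0.
Assemble K = (LN − M²)/(EG − F²) = -16/(256*u^4 + 512*u^2*v^2 + 32*u^2 + 256*v^4 + 32*v^2 + 1). At (u, v) = (2, -3): K = -16/43681.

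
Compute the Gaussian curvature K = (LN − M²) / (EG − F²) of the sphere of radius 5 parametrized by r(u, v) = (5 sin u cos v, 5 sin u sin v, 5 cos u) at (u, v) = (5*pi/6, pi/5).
K = 1/25

Coefficients of the first fundamental form: E = 25, F = 0, G = 25*sin(u)^2.
Coefficients of the second fundamental form: L = -5*sin(u)/Abs(sin(u)), M = 0, N = -5*sin(u)^3/Abs(sin(u)).
Assemble K = (LN − M²)/(EG − F²) = 1/25. At (u, v) = (5*pi/6, pi/5): K = 1/25.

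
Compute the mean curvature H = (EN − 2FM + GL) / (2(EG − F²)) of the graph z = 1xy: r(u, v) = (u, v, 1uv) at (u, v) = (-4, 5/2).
H = 80*sqrt(93)/8649

With E = v^2 + 1, F = u*v, G = u^2 + 1, L = 0, M = 1/sqrt(u^2 + v^2 + 1), N = 0, assemble
  H = (EN − 2FM + GL) / (2(EG − F²)) = -u*v/(u^2 + v^2 + 1)^(3/2).
At (u, v) = (-4, 5/2): H = 80*sqrt(93)/8649.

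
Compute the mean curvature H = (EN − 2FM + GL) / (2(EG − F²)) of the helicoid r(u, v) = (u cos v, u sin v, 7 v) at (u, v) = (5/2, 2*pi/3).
H = 0

With E = 1, F = 0, G = u^2 + 49, L = 0, M = -7/sqrt(u^2 + 49), N = 0, assemble
  H = (EN − 2FM + GL) / (2(EG − F²)) = 0.
At (u, v) = (5/2, 2*pi/3): H = 0.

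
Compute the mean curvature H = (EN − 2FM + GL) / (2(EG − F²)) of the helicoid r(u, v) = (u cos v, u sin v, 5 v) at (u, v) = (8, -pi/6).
H = 0

With E = 1, F = 0, G = u^2 + 25, L = 0, M = -5/sqrt(u^2 + 25), N = 0, assemble
  H = (EN − 2FM + GL) / (2(EG − F²)) = 0.
At (u, v) = (8, -pi/6): H = 0.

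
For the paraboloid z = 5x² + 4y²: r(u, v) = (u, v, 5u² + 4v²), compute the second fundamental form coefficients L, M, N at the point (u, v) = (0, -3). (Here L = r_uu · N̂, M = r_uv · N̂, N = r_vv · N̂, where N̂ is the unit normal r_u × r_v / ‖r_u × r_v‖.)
L = 10*sqrt(577)/577;  M = 0;  N = 8*sqrt(577)/577

Compute the unit normal N̂(u, v) = (-10*u/sqrt(100*u^2 + 64*v^2 + 1), -8*v/sqrt(100*u^2 + 64*v^2 + 1), 1/sqrt(100*u^2 + 64*v^2 + 1)), and the second partials r_uu, r_uv, r_vv. Take dot products:
  L(u, v) = r_uu · N̂ = 10/sqrt(100*u^2 + 64*v^2 + 1),
  M(u, v) = r_uv · N̂ = 0,
  N(u, v) = r_vv · N̂ = 8/sqrt(100*u^2 + 64*v^2 + 1).
Evaluating at (u, v) = (0, -3):
  L = 10*sqrt(577)/577, M = 0, N = 8*sqrt(577)/577.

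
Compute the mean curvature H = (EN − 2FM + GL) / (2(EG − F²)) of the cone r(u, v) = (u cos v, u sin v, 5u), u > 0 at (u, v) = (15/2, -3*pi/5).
H = sqrt(26)/78

With E = 26, F = 0, G = u^2, L = 0, M = 0, N = 5*sqrt(26)*u^2/(26*Abs(u)), assemble
  H = (EN − 2FM + GL) / (2(EG − F²)) = 5*sqrt(26)/(52*Abs(u)).
At (u, v) = (15/2, -3*pi/5): H = sqrt(26)/78.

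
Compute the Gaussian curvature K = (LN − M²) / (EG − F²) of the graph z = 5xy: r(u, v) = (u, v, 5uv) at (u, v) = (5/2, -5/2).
K = -100/393129

Coefficients of the first fundamental form: E = 25*v^2 + 1, F = 25*u*v, G = 25*u^2 + 1.
Coefficients of the second fundamental form: L = 0, M = 5/sqrt(25*u^2 + 25*v^2 + 1), N = 0.
Assemble K = (LN − M²)/(EG − F²) = -25/(625*u^4 + 1250*u^2*v^2 + 50*u^2 + 625*v^4 + 50*v^2 + 1). At (u, v) = (5/2, -5/2): K = -100/393129.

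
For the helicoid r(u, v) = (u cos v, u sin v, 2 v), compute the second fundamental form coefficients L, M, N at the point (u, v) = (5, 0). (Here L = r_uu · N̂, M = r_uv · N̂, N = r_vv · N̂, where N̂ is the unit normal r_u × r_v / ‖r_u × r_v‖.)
L = 0;  M = -2*sqrt(29)/29;  N = 0

Compute the unit normal N̂(u, v) = (2*sin(v)/sqrt(u^2 + 4), -2*cos(v)/sqrt(u^2 + 4), u/sqrt(u^2 + 4)), and the second partials r_uu, r_uv, r_vv. Take dot products:
  L(u, v) = r_uu · N̂ = 0,
  M(u, v) = r_uv · N̂ = -2/sqrt(u^2 + 4),
  N(u, v) = r_vv · N̂ = 0.
Evaluating at (u, v) = (5, 0):
  L = 0, M = -2*sqrt(29)/29, N = 0.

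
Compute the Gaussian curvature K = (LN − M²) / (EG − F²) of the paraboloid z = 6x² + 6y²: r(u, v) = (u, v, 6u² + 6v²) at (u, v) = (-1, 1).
K = 144/83521

Coefficients of the first fundamental form: E = 144*u^2 + 1, F = 144*u*v, G = 144*v^2 + 1.
Coefficients of the second fundamental form: L = 12/sqrt(144*u^2 + 144*v^2 + 1), M = 0, N = 12/sqrt(144*u^2 + 144*v^2 + 1).
Assemble K = (LN − M²)/(EG − F²) = 144/(20736*u^4 + 41472*u^2*v^2 + 288*u^2 + 20736*v^4 + 288*v^2 + 1). At (u, v) = (-1, 1): K = 144/83521.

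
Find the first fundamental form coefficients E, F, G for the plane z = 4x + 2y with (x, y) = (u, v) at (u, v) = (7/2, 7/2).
E = 17;  F = 8;  G = 5

Partials: r_u = (1, 0, 4), r_v = (0, 1, 2). As functions of (u, v):
  E = r_u · r_u = 17,
  F = r_u · r_v = 8,
  G = r_v · r_v = 5.
Evaluating at (u, v) = (7/2, 7/2): E = 17, F = 8, G = 5.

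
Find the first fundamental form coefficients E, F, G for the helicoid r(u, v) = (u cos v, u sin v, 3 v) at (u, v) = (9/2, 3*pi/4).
E = 1;  F = 0;  G = 117/4

Partials: r_u = (cos(v), sin(v), 0), r_v = (-u*sin(v), u*cos(v), 3). As functions of (u, v):
  E = r_u · r_u = 1,
  F = r_u · r_v = 0,
  G = r_v · r_v = u^2 + 9.
Evaluating at (u, v) = (9/2, 3*pi/4): E = 1, F = 0, G = 117/4.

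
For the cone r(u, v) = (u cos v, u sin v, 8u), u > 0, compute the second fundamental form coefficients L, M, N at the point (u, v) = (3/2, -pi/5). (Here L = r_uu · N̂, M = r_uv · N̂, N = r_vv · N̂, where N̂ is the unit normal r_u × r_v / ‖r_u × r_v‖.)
L = 0;  M = 0;  N = 12*sqrt(65)/65

Compute the unit normal N̂(u, v) = (-8*sqrt(65)*u*cos(v)/(65*Abs(u)), -8*sqrt(65)*u*sin(v)/(65*Abs(u)), sqrt(65)*u/(65*Abs(u))), and the second partials r_uu, r_uv, r_vv. Take dot products:
  L(u, v) = r_uu · N̂ = 0,
  M(u, v) = r_uv · N̂ = 0,
  N(u, v) = r_vv · N̂ = 8*sqrt(65)*u^2/(65*Abs(u)).
Evaluating at (u, v) = (3/2, -pi/5):
  L = 0, M = 0, N = 12*sqrt(65)/65.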